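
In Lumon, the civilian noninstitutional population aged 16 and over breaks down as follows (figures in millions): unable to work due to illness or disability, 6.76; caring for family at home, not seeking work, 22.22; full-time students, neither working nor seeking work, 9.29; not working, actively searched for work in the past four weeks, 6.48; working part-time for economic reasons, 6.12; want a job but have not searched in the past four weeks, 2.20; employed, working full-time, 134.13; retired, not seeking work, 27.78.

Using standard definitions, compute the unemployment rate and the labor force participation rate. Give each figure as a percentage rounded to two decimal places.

Employed = 6.12 + 134.13 = 140.25 million (anyone who worked, including part-time for economic reasons, counts as employed).
Unemployed = 6.48 million.
Labor force = 140.25 + 6.48 = 146.73 million.
Not in labor force = 6.76 + 22.22 + 9.29 + 2.20 + 27.78 = 68.25 million (those not working and not actively searching are outside the labor force — including those who want a job but have given up searching).
Civilian working-age population = 146.73 + 68.25 = 214.98 million.
Unemployment rate = 6.48 / 146.73 = 4.42%.
Labor force participation rate = 146.73 / 214.98 = 68.25%.

Unemployment rate ≈ 4.42%; labor force participation rate ≈ 68.25%.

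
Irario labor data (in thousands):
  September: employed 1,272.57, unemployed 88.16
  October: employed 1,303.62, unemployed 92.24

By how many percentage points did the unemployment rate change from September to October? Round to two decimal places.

The unemployment rate changed by +0.13 percentage points.

September: labor force = 1,272.57 + 88.16 = 1,360.73; u = 88.16/1,360.73 = 6.48%.
October: labor force = 1,303.62 + 92.24 = 1,395.86; u = 92.24/1,395.86 = 6.61%.
Change = 6.61% − 6.48% = +0.13 pp.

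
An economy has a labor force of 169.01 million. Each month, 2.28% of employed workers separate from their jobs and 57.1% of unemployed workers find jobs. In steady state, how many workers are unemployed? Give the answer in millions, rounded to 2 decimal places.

Steady-state unemployment rate u* = s/(s+f) = 2.28/(2.28+57.1) = 0.038397.
Unemployed = u* × labor force = 0.038397 × 169.01 ≈ 6.49 million.

About 6.49 million are unemployed in steady state.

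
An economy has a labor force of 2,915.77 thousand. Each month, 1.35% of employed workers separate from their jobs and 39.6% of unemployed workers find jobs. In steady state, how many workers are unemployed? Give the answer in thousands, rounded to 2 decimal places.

Steady-state unemployment rate u* = s/(s+f) = 1.35/(1.35+39.6) = 0.032967.
Unemployed = u* × labor force = 0.032967 × 2,915.77 ≈ 96.12 thousand.

About 96.12 thousand are unemployed in steady state.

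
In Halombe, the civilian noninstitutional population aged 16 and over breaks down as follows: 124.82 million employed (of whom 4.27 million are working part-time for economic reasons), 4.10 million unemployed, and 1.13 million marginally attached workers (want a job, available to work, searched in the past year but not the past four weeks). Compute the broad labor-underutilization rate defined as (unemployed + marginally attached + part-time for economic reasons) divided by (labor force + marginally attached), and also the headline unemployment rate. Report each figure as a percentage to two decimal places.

Labor force = 124.82 + 4.10 = 128.92 million.
Numerator = 4.10 + 1.13 + 4.27 = 9.50 million.
Denominator = 128.92 + 1.13 = 130.05 million.
Broad rate = 9.50 / 130.05 = 7.30%.
Headline unemployment rate = 4.10 / 128.92 = 3.18%.

Broad underutilization rate ≈ 7.30%; headline unemployment rate ≈ 3.18%.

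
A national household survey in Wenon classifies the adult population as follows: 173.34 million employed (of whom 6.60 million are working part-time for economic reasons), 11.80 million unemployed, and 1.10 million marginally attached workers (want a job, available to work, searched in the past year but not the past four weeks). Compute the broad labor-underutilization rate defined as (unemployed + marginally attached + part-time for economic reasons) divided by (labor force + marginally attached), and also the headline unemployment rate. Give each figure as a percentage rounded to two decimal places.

Labor force = 173.34 + 11.80 = 185.14 million.
Numerator = 11.80 + 1.10 + 6.60 = 19.50 million.
Denominator = 185.14 + 1.10 = 186.24 million.
Broad rate = 19.50 / 186.24 = 10.47%.
Headline unemployment rate = 11.80 / 185.14 = 6.37%.

Broad underutilization rate ≈ 10.47%; headline unemployment rate ≈ 6.37%.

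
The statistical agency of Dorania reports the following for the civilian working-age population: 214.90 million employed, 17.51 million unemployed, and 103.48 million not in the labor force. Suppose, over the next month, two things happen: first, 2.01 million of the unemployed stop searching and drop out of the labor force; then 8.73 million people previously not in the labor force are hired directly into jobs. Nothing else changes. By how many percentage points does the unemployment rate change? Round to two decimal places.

Initially, labor force = 214.90 + 17.51 = 232.41 million, so u = 17.51/232.41 = 7.53%.
After the first change, unemployed and labor force both fall by 2.01 → E = 214.90, U = 15.50, labor force = 230.40 million.
After the second change, employed and labor force both rise by 8.73; unemployed unchanged → E = 223.63, U = 15.50, labor force = 239.13 million.
New unemployment rate = 15.50 / 239.13 = 6.48%.
Change = 6.48% − 7.53% = −1.05 percentage points.

The unemployment rate changes by −1.05 percentage points.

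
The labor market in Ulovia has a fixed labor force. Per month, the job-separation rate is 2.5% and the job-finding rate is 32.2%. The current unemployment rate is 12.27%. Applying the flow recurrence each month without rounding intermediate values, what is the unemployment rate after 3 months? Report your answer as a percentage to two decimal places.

With a fixed labor force, u_{t+1} = u_t + s·(1−u_t) − f·u_t = u_t·(1−s−f) + s.
Here 1−s−f = 0.653 and s = 0.025.
u_1 = 0.122700 × 0.653 + 0.025 = 0.105123.
u_2 = 0.105123 × 0.653 + 0.025 = 0.093645.
u_3 = 0.093645 × 0.653 + 0.025 = 0.086150.

Unemployment rate after three months ≈ 8.62%.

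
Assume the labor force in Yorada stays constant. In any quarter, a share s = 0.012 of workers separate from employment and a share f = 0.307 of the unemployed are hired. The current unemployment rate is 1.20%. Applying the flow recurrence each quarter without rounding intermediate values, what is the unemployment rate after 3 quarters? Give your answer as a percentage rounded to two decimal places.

Unemployment rate after three quarters ≈ 2.95%.

With a fixed labor force, u_{t+1} = u_t + s·(1−u_t) − f·u_t = u_t·(1−s−f) + s.
Here 1−s−f = 0.681 and s = 0.012.
u_1 = 0.012000 × 0.681 + 0.012 = 0.020172.
u_2 = 0.020172 × 0.681 + 0.012 = 0.025737.
u_3 = 0.025737 × 0.681 + 0.012 = 0.029527.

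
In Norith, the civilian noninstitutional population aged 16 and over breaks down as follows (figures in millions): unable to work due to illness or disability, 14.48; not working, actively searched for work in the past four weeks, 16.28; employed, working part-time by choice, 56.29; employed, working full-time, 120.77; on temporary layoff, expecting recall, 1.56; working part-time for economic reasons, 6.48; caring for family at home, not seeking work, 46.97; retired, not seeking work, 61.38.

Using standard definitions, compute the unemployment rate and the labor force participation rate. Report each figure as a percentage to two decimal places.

Employed = 56.29 + 120.77 + 6.48 = 183.54 million (anyone who worked, including part-time for economic reasons, counts as employed).
Unemployed = 16.28 + 1.56 = 17.84 million (jobless and actively searching, or on temporary layoff).
Labor force = 183.54 + 17.84 = 201.38 million.
Not in labor force = 14.48 + 46.97 + 61.38 = 122.83 million (those not working and not actively searching are outside the labor force).
Civilian working-age population = 201.38 + 122.83 = 324.21 million.
Unemployment rate = 17.84 / 201.38 = 8.86%.
Labor force participation rate = 201.38 / 324.21 = 62.11%.

Unemployment rate ≈ 8.86%; labor force participation rate ≈ 62.11%.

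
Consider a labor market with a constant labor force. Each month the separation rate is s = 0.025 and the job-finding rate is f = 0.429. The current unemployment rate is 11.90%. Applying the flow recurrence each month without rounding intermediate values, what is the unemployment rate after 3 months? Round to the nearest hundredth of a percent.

With a fixed labor force, u_{t+1} = u_t + s·(1−u_t) − f·u_t = u_t·(1−s−f) + s.
Here 1−s−f = 0.546 and s = 0.025.
u_1 = 0.119000 × 0.546 + 0.025 = 0.089974.
u_2 = 0.089974 × 0.546 + 0.025 = 0.074126.
u_3 = 0.074126 × 0.546 + 0.025 = 0.065473.

Unemployment rate after three months ≈ 6.55%.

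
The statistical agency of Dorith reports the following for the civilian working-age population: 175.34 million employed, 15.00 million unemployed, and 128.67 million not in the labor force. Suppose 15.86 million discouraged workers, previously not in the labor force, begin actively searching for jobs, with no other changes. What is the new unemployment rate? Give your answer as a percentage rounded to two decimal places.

New unemployment rate ≈ 14.97%.

Initially, labor force = 175.34 + 15.00 = 190.34 million, so u = 15.00/190.34 = 7.88%.
After the change, unemployed and labor force both rise by 15.86 → E = 175.34, U = 30.86, labor force = 206.20 million.
New unemployment rate = 30.86 / 206.20 = 14.97%.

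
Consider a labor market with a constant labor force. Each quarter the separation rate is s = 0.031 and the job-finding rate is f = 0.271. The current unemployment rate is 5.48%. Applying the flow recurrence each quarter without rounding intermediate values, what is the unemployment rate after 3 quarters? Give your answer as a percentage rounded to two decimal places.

With a fixed labor force, u_{t+1} = u_t + s·(1−u_t) − f·u_t = u_t·(1−s−f) + s.
Here 1−s−f = 0.698 and s = 0.031.
u_1 = 0.054800 × 0.698 + 0.031 = 0.069250.
u_2 = 0.069250 × 0.698 + 0.031 = 0.079337.
u_3 = 0.079337 × 0.698 + 0.031 = 0.086377.

Unemployment rate after three quarters ≈ 8.64%.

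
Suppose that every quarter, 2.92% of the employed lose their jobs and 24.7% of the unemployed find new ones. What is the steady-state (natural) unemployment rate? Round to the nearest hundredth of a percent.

Steady-state unemployment rate ≈ 10.57%.

At steady state the flows balance: s·E = f·U, so U/(E+U) = s/(s+f).
u* = 2.92 / (2.92 + 24.7) = 2.92 / 27.62 = 10.57%.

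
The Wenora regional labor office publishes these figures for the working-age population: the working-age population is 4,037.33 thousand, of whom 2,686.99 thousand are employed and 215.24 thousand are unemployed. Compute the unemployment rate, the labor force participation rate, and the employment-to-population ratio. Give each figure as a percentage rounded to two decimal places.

Labor force = employed + unemployed = 2,686.99 + 215.24 = 2,902.23 thousand.
Unemployment rate = 215.24 / 2,902.23 = 7.42%.
Labor force participation rate = 2,902.23 / 4,037.33 = 71.88%.
Employment-population ratio = 2,686.99 / 4,037.33 = 66.55%.

Unemployment rate ≈ 7.42%; labor force participation rate ≈ 71.88%; employment-population ratio ≈ 66.55%.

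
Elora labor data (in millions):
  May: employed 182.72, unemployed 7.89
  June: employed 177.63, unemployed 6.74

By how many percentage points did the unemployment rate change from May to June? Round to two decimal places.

May: labor force = 182.72 + 7.89 = 190.61; u = 7.89/190.61 = 4.14%.
June: labor force = 177.63 + 6.74 = 184.37; u = 6.74/184.37 = 3.66%.
Change = 3.66% − 4.14% = −0.48 pp.

The unemployment rate changed by −0.48 percentage points.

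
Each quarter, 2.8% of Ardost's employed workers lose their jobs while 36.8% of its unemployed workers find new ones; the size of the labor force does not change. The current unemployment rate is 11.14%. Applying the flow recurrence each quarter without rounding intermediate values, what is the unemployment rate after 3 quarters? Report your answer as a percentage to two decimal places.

With a fixed labor force, u_{t+1} = u_t + s·(1−u_t) − f·u_t = u_t·(1−s−f) + s.
Here 1−s−f = 0.604 and s = 0.028.
u_1 = 0.111400 × 0.604 + 0.028 = 0.095286.
u_2 = 0.095286 × 0.604 + 0.028 = 0.085553.
u_3 = 0.085553 × 0.604 + 0.028 = 0.079674.

Unemployment rate after three quarters ≈ 7.97%.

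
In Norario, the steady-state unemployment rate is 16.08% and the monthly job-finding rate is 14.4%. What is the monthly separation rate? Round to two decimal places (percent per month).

Separation rate ≈ 2.76% per month.

From u* = s/(s+f): s = u·f/(1−u).
s = 0.1608 × 14.4 / (1 − 0.1608) = 2.3155 / 0.8392 ≈ 2.76% per month.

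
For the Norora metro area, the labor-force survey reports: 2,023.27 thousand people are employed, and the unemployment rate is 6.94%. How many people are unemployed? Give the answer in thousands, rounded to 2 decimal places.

About 150.89 thousand are unemployed.

Let U be the number unemployed. The labor force is E + U, and U/(E+U) = 0.0694.
So U = 0.0694 × 2,023.27 / (1 − 0.0694) = 140.4149 / 0.9306 ≈ 150.89 thousand.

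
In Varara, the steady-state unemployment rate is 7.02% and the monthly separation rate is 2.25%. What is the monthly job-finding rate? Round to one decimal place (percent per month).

From u* = s/(s+f): f = s·(1−u)/u.
f = 2.25 × (1 − 0.0702) / 0.0702 = 2.0920 / 0.0702 ≈ 29.8% per month.

Job-finding rate ≈ 29.8% per month.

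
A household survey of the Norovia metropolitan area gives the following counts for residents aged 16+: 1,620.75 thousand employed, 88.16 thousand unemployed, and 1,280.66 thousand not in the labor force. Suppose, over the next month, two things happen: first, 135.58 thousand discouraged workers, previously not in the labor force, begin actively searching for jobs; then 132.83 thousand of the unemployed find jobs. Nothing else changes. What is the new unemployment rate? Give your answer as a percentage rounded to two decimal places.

New unemployment rate ≈ 4.93%.

Initially, labor force = 1,620.75 + 88.16 = 1,708.91 thousand, so u = 88.16/1,708.91 = 5.16%.
After the first change, unemployed and labor force both rise by 135.58 → E = 1,620.75, U = 223.74, labor force = 1,844.49 thousand.
After the second change, unemployed falls and employed rises by 132.83; labor force unchanged → E = 1,753.58, U = 90.91, labor force = 1,844.49 thousand.
New unemployment rate = 90.91 / 1,844.49 = 4.93%.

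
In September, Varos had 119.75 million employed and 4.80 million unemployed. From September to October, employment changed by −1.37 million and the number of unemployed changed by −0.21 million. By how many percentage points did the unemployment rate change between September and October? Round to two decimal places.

The unemployment rate changed by −0.12 percentage points.

September: labor force = 119.75 + 4.80 = 124.55; u = 4.80/124.55 = 3.85%.
October: labor force = 118.38 + 4.59 = 122.97; u = 4.59/122.97 = 3.73%.
Change = 3.73% − 3.85% = −0.12 pp.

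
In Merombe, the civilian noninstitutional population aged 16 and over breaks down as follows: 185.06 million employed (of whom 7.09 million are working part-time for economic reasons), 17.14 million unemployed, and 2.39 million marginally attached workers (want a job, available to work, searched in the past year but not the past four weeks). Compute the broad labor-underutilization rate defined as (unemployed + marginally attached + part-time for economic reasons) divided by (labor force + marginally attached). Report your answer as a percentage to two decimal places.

Labor force = 185.06 + 17.14 = 202.20 million.
Numerator = 17.14 + 2.39 + 7.09 = 26.62 million.
Denominator = 202.20 + 2.39 = 204.59 million.
Broad rate = 26.62 / 204.59 = 13.01%.

Broad underutilization rate ≈ 13.01%.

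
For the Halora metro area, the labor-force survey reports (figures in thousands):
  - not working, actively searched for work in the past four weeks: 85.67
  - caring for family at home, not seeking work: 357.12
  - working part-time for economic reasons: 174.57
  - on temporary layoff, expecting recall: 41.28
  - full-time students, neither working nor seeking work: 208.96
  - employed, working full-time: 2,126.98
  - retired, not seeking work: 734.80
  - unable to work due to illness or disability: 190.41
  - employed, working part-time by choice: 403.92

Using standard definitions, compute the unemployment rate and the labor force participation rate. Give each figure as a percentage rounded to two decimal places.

Unemployment rate ≈ 4.48%; labor force participation rate ≈ 65.51%.

Employed = 174.57 + 2,126.98 + 403.92 = 2,705.47 thousand (anyone who worked, including part-time for economic reasons, counts as employed).
Unemployed = 85.67 + 41.28 = 126.95 thousand (jobless and actively searching, or on temporary layoff).
Labor force = 2,705.47 + 126.95 = 2,832.42 thousand.
Not in labor force = 357.12 + 208.96 + 734.80 + 190.41 = 1,491.29 thousand (those not working and not actively searching are outside the labor force).
Civilian working-age population = 2,832.42 + 1,491.29 = 4,323.71 thousand.
Unemployment rate = 126.95 / 2,832.42 = 4.48%.
Labor force participation rate = 2,832.42 / 4,323.71 = 65.51%.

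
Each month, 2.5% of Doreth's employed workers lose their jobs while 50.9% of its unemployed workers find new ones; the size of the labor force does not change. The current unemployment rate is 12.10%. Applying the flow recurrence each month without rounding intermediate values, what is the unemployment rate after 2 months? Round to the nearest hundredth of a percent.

With a fixed labor force, u_{t+1} = u_t + s·(1−u_t) − f·u_t = u_t·(1−s−f) + s.
Here 1−s−f = 0.466 and s = 0.025.
u_1 = 0.121000 × 0.466 + 0.025 = 0.081386.
u_2 = 0.081386 × 0.466 + 0.025 = 0.062926.

Unemployment rate after two months ≈ 6.29%.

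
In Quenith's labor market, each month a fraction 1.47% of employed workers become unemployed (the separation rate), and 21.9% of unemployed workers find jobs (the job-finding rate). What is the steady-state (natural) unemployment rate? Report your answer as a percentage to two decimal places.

Steady-state unemployment rate ≈ 6.29%.

At steady state the flows balance: s·E = f·U, so U/(E+U) = s/(s+f).
u* = 1.47 / (1.47 + 21.9) = 1.47 / 23.37 = 6.29%.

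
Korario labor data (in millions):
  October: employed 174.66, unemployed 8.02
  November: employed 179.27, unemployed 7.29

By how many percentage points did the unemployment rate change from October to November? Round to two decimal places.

October: labor force = 174.66 + 8.02 = 182.68; u = 8.02/182.68 = 4.39%.
November: labor force = 179.27 + 7.29 = 186.56; u = 7.29/186.56 = 3.91%.
Change = 3.91% − 4.39% = −0.48 pp.

The unemployment rate changed by −0.48 percentage points.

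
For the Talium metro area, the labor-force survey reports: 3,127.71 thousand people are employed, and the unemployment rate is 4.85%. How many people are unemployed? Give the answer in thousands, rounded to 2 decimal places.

Let U be the number unemployed. The labor force is E + U, and U/(E+U) = 0.0485.
So U = 0.0485 × 3,127.71 / (1 − 0.0485) = 151.6939 / 0.9515 ≈ 159.43 thousand.

About 159.43 thousand are unemployed.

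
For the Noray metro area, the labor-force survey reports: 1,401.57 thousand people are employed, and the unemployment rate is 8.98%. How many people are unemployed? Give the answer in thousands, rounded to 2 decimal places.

Let U be the number unemployed. The labor force is E + U, and U/(E+U) = 0.0898.
So U = 0.0898 × 1,401.57 / (1 − 0.0898) = 125.8610 / 0.9102 ≈ 138.28 thousand.

About 138.28 thousand are unemployed.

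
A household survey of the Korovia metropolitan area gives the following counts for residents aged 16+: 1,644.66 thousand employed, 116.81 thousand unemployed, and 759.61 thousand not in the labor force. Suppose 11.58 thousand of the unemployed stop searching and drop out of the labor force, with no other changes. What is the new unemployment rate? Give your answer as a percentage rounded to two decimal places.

New unemployment rate ≈ 6.01%.

Initially, labor force = 1,644.66 + 116.81 = 1,761.47 thousand, so u = 116.81/1,761.47 = 6.63%.
After the change, unemployed and labor force both fall by 11.58 → E = 1,644.66, U = 105.23, labor force = 1,749.89 thousand.
New unemployment rate = 105.23 / 1,749.89 = 6.01%.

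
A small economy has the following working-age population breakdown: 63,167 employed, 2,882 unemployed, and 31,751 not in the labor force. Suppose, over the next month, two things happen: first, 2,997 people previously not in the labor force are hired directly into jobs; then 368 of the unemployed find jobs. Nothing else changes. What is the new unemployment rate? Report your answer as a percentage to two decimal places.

New unemployment rate ≈ 3.64%.

Initially, labor force = 63,167 + 2,882 = 66,049, so u = 2,882/66,049 = 4.36%.
After the first change, employed and labor force both rise by 2,997; unemployed unchanged → E = 66,164, U = 2,882, labor force = 69,046.
After the second change, unemployed falls and employed rises by 368; labor force unchanged → E = 66,532, U = 2,514, labor force = 69,046.
New unemployment rate = 2,514 / 69,046 = 3.64%.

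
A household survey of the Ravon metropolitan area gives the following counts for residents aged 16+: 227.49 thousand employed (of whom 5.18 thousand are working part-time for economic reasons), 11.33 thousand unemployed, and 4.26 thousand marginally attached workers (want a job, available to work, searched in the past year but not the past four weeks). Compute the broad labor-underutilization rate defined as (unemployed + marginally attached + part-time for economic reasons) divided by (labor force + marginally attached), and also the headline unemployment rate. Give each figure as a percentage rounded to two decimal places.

Labor force = 227.49 + 11.33 = 238.82 thousand.
Numerator = 11.33 + 4.26 + 5.18 = 20.77 thousand.
Denominator = 238.82 + 4.26 = 243.08 thousand.
Broad rate = 20.77 / 243.08 = 8.54%.
Headline unemployment rate = 11.33 / 238.82 = 4.74%.

Broad underutilization rate ≈ 8.54%; headline unemployment rate ≈ 4.74%.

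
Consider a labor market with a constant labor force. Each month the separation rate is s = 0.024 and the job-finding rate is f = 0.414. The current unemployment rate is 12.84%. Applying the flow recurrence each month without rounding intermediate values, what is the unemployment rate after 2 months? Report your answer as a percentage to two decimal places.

Unemployment rate after two months ≈ 7.80%.

With a fixed labor force, u_{t+1} = u_t + s·(1−u_t) − f·u_t = u_t·(1−s−f) + s.
Here 1−s−f = 0.562 and s = 0.024.
u_1 = 0.128400 × 0.562 + 0.024 = 0.096161.
u_2 = 0.096161 × 0.562 + 0.024 = 0.078042.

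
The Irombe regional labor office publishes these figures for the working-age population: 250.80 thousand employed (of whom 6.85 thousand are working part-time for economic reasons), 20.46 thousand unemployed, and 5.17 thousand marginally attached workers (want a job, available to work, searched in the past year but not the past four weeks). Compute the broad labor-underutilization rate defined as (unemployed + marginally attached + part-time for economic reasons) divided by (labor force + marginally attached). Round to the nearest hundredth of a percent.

Labor force = 250.80 + 20.46 = 271.26 thousand.
Numerator = 20.46 + 5.17 + 6.85 = 32.48 thousand.
Denominator = 271.26 + 5.17 = 276.43 thousand.
Broad rate = 32.48 / 276.43 = 11.75%.

Broad underutilization rate ≈ 11.75%.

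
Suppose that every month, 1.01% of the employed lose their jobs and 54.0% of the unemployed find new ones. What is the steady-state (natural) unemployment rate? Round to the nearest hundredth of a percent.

At steady state the flows balance: s·E = f·U, so U/(E+U) = s/(s+f).
u* = 1.01 / (1.01 + 54.0) = 1.01 / 55.01 = 1.84%.

Steady-state unemployment rate ≈ 1.84%.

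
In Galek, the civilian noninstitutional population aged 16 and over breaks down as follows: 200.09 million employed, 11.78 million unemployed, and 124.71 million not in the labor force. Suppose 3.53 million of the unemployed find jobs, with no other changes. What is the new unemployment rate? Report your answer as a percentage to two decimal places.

New unemployment rate ≈ 3.89%.

Initially, labor force = 200.09 + 11.78 = 211.87 million, so u = 11.78/211.87 = 5.56%.
After the change, unemployed falls and employed rises by 3.53; labor force unchanged → E = 203.62, U = 8.25, labor force = 211.87 million.
New unemployment rate = 8.25 / 211.87 = 3.89%.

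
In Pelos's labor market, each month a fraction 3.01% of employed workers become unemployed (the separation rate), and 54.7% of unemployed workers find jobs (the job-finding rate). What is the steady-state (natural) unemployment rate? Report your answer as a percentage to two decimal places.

Steady-state unemployment rate ≈ 5.22%.

At steady state the flows balance: s·E = f·U, so U/(E+U) = s/(s+f).
u* = 3.01 / (3.01 + 54.7) = 3.01 / 57.71 = 5.22%.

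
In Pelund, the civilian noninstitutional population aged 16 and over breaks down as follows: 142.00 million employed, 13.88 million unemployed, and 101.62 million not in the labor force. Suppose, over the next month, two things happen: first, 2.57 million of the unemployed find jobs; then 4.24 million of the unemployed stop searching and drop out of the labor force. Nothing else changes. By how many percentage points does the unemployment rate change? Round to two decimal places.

Initially, labor force = 142.00 + 13.88 = 155.88 million, so u = 13.88/155.88 = 8.90%.
After the first change, unemployed falls and employed rises by 2.57; labor force unchanged → E = 144.57, U = 11.31, labor force = 155.88 million.
After the second change, unemployed and labor force both fall by 4.24 → E = 144.57, U = 7.07, labor force = 151.64 million.
New unemployment rate = 7.07 / 151.64 = 4.66%.
Change = 4.66% − 8.90% = −4.24 percentage points.

The unemployment rate changes by −4.24 percentage points.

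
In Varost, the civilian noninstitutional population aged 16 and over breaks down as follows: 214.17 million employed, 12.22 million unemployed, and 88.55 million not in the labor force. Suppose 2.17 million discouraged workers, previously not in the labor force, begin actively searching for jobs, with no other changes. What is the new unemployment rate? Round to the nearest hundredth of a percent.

New unemployment rate ≈ 6.30%.

Initially, labor force = 214.17 + 12.22 = 226.39 million, so u = 12.22/226.39 = 5.40%.
After the change, unemployed and labor force both rise by 2.17 → E = 214.17, U = 14.39, labor force = 228.56 million.
New unemployment rate = 14.39 / 228.56 = 6.30%.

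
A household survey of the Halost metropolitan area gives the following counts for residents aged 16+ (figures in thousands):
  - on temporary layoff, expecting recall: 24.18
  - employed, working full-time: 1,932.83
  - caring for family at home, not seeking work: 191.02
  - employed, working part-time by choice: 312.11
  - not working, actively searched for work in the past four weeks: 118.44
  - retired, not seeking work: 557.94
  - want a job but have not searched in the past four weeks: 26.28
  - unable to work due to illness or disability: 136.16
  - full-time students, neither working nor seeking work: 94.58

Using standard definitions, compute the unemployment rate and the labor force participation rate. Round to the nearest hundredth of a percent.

Employed = 1,932.83 + 312.11 = 2,244.94 thousand.
Unemployed = 24.18 + 118.44 = 142.62 thousand (jobless and actively searching, or on temporary layoff).
Labor force = 2,244.94 + 142.62 = 2,387.56 thousand.
Not in labor force = 191.02 + 557.94 + 26.28 + 136.16 + 94.58 = 1,005.98 thousand (those not working and not actively searching are outside the labor force — including those who want a job but have given up searching).
Civilian working-age population = 2,387.56 + 1,005.98 = 3,393.54 thousand.
Unemployment rate = 142.62 / 2,387.56 = 5.97%.
Labor force participation rate = 2,387.56 / 3,393.54 = 70.36%.

Unemployment rate ≈ 5.97%; labor force participation rate ≈ 70.36%.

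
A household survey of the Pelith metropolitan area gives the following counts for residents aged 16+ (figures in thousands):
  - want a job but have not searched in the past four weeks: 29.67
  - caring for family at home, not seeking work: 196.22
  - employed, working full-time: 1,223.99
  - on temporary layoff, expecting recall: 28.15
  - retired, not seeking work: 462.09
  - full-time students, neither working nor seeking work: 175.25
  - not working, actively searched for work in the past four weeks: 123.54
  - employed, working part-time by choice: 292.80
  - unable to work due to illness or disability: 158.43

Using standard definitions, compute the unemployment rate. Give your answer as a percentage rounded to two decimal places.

Unemployment rate ≈ 9.09%.

Employed = 1,223.99 + 292.80 = 1,516.79 thousand.
Unemployed = 28.15 + 123.54 = 151.69 thousand (jobless and actively searching, or on temporary layoff).
Labor force = 1,516.79 + 151.69 = 1,668.48 thousand.
Unemployment rate = 151.69 / 1,668.48 = 9.09%.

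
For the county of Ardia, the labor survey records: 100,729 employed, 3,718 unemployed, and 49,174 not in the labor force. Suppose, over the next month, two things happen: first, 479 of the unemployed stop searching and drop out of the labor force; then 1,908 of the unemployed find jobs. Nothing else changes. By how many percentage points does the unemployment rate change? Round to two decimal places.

The unemployment rate changes by −2.28 percentage points.

Initially, labor force = 100,729 + 3,718 = 104,447, so u = 3,718/104,447 = 3.56%.
After the first change, unemployed and labor force both fall by 479 → E = 100,729, U = 3,239, labor force = 103,968.
After the second change, unemployed falls and employed rises by 1,908; labor force unchanged → E = 102,637, U = 1,331, labor force = 103,968.
New unemployment rate = 1,331 / 103,968 = 1.28%.
Change = 1.28% − 3.56% = −2.28 percentage points.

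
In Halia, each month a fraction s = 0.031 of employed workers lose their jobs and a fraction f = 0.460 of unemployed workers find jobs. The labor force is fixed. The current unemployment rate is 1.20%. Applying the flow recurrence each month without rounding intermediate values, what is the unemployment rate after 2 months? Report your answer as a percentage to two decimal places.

With a fixed labor force, u_{t+1} = u_t + s·(1−u_t) − f·u_t = u_t·(1−s−f) + s.
Here 1−s−f = 0.509 and s = 0.031.
u_1 = 0.012000 × 0.509 + 0.031 = 0.037108.
u_2 = 0.037108 × 0.509 + 0.031 = 0.049888.

Unemployment rate after two months ≈ 4.99%.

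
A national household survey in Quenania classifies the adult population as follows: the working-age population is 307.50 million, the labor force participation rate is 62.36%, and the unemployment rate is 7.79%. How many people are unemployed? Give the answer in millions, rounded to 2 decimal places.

Labor force = 0.6236 × 307.50 = 191.76 million.
Unemployed = 0.0779 × 191.76 ≈ 14.94 million.

About 14.94 million are unemployed.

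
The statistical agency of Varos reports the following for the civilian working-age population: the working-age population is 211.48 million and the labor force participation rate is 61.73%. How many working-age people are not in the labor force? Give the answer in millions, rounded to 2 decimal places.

Share not in the labor force = 1 − 0.6173 = 0.3827.
Not in labor force = 0.3827 × 211.48 ≈ 80.93 million.

About 80.93 million are not in the labor force.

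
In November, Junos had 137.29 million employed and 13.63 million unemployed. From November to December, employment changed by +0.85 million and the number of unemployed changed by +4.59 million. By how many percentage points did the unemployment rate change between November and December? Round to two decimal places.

The unemployment rate changed by +2.62 percentage points.

November: labor force = 137.29 + 13.63 = 150.92; u = 13.63/150.92 = 9.03%.
December: labor force = 138.14 + 18.22 = 156.36; u = 18.22/156.36 = 11.65%.
Change = 11.65% − 9.03% = +2.62 pp.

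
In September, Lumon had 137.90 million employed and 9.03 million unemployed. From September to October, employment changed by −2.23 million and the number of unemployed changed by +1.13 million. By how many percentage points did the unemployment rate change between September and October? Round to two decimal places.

September: labor force = 137.90 + 9.03 = 146.93; u = 9.03/146.93 = 6.15%.
October: labor force = 135.67 + 10.16 = 145.83; u = 10.16/145.83 = 6.97%.
Change = 6.97% − 6.15% = +0.82 pp.

The unemployment rate changed by +0.82 percentage points.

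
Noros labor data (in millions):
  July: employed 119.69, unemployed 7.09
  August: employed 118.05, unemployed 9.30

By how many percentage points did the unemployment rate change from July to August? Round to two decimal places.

July: labor force = 119.69 + 7.09 = 126.78; u = 7.09/126.78 = 5.59%.
August: labor force = 118.05 + 9.30 = 127.35; u = 9.30/127.35 = 7.30%.
Change = 7.30% − 5.59% = +1.71 pp.

The unemployment rate changed by +1.71 percentage points.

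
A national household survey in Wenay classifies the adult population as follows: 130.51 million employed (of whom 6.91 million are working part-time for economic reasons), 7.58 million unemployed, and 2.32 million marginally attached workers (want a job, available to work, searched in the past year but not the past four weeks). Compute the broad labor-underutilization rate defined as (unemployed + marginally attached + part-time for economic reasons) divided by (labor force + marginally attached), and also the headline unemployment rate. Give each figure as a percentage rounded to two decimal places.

Broad underutilization rate ≈ 11.97%; headline unemployment rate ≈ 5.49%.

Labor force = 130.51 + 7.58 = 138.09 million.
Numerator = 7.58 + 2.32 + 6.91 = 16.81 million.
Denominator = 138.09 + 2.32 = 140.41 million.
Broad rate = 16.81 / 140.41 = 11.97%.
Headline unemployment rate = 7.58 / 138.09 = 5.49%.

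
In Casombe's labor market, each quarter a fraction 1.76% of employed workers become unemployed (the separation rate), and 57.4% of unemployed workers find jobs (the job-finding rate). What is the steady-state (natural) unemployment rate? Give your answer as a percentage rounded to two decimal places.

Steady-state unemployment rate ≈ 2.97%.

At steady state the flows balance: s·E = f·U, so U/(E+U) = s/(s+f).
u* = 1.76 / (1.76 + 57.4) = 1.76 / 59.16 = 2.97%.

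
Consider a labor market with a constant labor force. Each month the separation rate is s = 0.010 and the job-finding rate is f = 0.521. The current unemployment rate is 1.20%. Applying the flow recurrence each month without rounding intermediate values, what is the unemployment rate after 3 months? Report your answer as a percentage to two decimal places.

Unemployment rate after three months ≈ 1.81%.

With a fixed labor force, u_{t+1} = u_t + s·(1−u_t) − f·u_t = u_t·(1−s−f) + s.
Here 1−s−f = 0.469 and s = 0.010.
u_1 = 0.012000 × 0.469 + 0.010 = 0.015628.
u_2 = 0.015628 × 0.469 + 0.010 = 0.017330.
u_3 = 0.017330 × 0.469 + 0.010 = 0.018128.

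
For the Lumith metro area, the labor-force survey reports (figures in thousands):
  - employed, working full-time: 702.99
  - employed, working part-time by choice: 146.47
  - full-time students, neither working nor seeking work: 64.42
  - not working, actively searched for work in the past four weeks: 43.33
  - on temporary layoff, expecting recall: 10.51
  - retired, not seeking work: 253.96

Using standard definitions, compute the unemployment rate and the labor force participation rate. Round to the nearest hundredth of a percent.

Employed = 702.99 + 146.47 = 849.46 thousand.
Unemployed = 43.33 + 10.51 = 53.84 thousand (jobless and actively searching, or on temporary layoff).
Labor force = 849.46 + 53.84 = 903.30 thousand.
Not in labor force = 64.42 + 253.96 = 318.38 thousand (those not working and not actively searching are outside the labor force).
Civilian working-age population = 903.30 + 318.38 = 1,221.68 thousand.
Unemployment rate = 53.84 / 903.30 = 5.96%.
Labor force participation rate = 903.30 / 1,221.68 = 73.94%.

Unemployment rate ≈ 5.96%; labor force participation rate ≈ 73.94%.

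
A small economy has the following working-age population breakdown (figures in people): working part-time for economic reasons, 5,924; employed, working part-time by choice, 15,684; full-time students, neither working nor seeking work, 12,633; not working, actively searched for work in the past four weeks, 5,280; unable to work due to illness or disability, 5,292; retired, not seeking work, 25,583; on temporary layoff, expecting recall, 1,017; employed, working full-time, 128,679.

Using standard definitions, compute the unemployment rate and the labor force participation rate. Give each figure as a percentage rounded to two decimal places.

Employed = 5,924 + 15,684 + 128,679 = 150,287 (anyone who worked, including part-time for economic reasons, counts as employed).
Unemployed = 5,280 + 1,017 = 6,297 (jobless and actively searching, or on temporary layoff).
Labor force = 150,287 + 6,297 = 156,584.
Not in labor force = 12,633 + 5,292 + 25,583 = 43,508 (those not working and not actively searching are outside the labor force).
Civilian working-age population = 156,584 + 43,508 = 200,092.
Unemployment rate = 6,297 / 156,584 = 4.02%.
Labor force participation rate = 156,584 / 200,092 = 78.26%.

Unemployment rate ≈ 4.02%; labor force participation rate ≈ 78.26%.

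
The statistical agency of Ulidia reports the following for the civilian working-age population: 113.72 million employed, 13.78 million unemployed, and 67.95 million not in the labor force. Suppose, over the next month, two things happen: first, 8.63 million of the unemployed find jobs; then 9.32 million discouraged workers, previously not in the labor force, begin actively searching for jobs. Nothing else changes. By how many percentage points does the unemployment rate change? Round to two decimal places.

The unemployment rate changes by −0.23 percentage points.

Initially, labor force = 113.72 + 13.78 = 127.50 million, so u = 13.78/127.50 = 10.81%.
After the first change, unemployed falls and employed rises by 8.63; labor force unchanged → E = 122.35, U = 5.15, labor force = 127.50 million.
After the second change, unemployed and labor force both rise by 9.32 → E = 122.35, U = 14.47, labor force = 136.82 million.
New unemployment rate = 14.47 / 136.82 = 10.58%.
Change = 10.58% − 10.81% = −0.23 percentage points.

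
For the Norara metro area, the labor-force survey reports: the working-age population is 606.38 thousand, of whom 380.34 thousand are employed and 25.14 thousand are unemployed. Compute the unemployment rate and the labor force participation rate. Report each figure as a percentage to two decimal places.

Unemployment rate ≈ 6.20%; labor force participation rate ≈ 66.87%.

Labor force = employed + unemployed = 380.34 + 25.14 = 405.48 thousand.
Unemployment rate = 25.14 / 405.48 = 6.20%.
Labor force participation rate = 405.48 / 606.38 = 66.87%.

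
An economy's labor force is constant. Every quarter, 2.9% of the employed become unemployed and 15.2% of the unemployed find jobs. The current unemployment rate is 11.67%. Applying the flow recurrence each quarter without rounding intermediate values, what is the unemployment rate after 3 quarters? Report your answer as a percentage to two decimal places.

Unemployment rate after three quarters ≈ 13.63%.

With a fixed labor force, u_{t+1} = u_t + s·(1−u_t) − f·u_t = u_t·(1−s−f) + s.
Here 1−s−f = 0.819 and s = 0.029.
u_1 = 0.116700 × 0.819 + 0.029 = 0.124577.
u_2 = 0.124577 × 0.819 + 0.029 = 0.131029.
u_3 = 0.131029 × 0.819 + 0.029 = 0.136313.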